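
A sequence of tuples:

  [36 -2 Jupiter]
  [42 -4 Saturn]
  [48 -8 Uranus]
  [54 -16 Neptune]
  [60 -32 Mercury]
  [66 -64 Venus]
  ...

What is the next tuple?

For the first coordinate, +6 each step: 36, 42, 48, 54, 60, 66 → 72.
Second coordinate — ×2 each step: -2, -4, -8, -16, -32, -64 → -128.
Planet goes Jupiter, Saturn, Uranus, Neptune, Mercury, Venus → Earth (runs through the planets Mercury→Neptune).
So the next tuple is [72 -128 Earth].

[72 -128 Earth]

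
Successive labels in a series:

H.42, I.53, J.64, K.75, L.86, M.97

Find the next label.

N.108

Letter goes H, I, J, K, L, M → N (letters move forward 1 place in the alphabet).
Second component: +11 each step; 42, 53, 64, 75, 86, 97 → 108.
Putting it together: N.108.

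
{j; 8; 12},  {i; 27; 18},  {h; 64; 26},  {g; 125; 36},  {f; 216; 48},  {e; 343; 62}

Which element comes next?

Letter goes j, i, h, g, f, e → d (letters move back 1 place in the alphabet).
Second part goes 8, 27, 64, 125, 216, 343 → 512 (perfect cubes: 2³, 3³, 4³, …).
Third part: differences are 6, 8, 10, … (increasing by 2 each time), so 12, 18, 26, 36, 48, 62 → 78.
So the next element is {d; 512; 78}.

{d; 512; 78}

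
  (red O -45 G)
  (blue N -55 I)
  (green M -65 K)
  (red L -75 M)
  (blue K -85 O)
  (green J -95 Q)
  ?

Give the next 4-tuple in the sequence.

For the colour, repeats red → blue → green: red, blue, green, red, blue, green → red.
First letter: letters move back 1 place in the alphabet, so O, N, M, L, K, J → I.
Third component — −10 each step: -45, -55, -65, -75, -85, -95 → -105.
Second letter: letters move forward 2 places in the alphabet, so G, I, K, M, O, Q → S.
Combining the parts gives (red I -105 S).

(red I -105 S)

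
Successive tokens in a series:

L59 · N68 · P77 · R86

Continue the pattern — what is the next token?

T95

Letter goes L, N, P, R → T (letters move forward 2 places in the alphabet).
Second component: +9 each step, so 59, 68, 77, 86 → 95.
Combining the parts gives T95.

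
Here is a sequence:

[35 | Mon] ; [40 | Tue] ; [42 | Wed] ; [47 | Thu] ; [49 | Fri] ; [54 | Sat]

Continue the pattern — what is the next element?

[56 | Sun]

First value: 35, 40, 42, 47, 49, 54 → 56 (alternating steps +5, +2, +5, +2, …).
Day — runs through the weekdays Mon→Sun: Mon, Tue, Wed, Thu, Fri, Sat → Sun.
Putting it together: [56 | Sun].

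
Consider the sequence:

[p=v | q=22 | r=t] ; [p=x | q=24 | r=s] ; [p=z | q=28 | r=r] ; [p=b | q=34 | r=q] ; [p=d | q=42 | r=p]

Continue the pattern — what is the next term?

P: letters move forward 2 places in the alphabet, wrapping Z→A; v, x, z, b, d → f.
For the q, differences are 2, 4, 6, … (increasing by 2 each time): 22, 24, 28, 34, 42 → 52.
R — letters move back 1 place in the alphabet: t, s, r, q, p → o.
So the next term is [p=f | q=52 | r=o].

[p=f | q=52 | r=o]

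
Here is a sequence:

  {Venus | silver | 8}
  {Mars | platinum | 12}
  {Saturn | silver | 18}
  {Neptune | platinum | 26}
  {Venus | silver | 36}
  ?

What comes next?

{Mars | platinum | 48}

Planet: repeats Venus → Mars → Saturn → Neptune; Venus, Mars, Saturn, Neptune, Venus → Mars.
Metal: alternates silver ↔ platinum, so silver, platinum, silver, platinum, silver → platinum.
For the third part, differences are 4, 6, 8, … (increasing by 2 each time): 8, 12, 18, 26, 36 → 48.
Combining the parts gives {Mars | platinum | 48}.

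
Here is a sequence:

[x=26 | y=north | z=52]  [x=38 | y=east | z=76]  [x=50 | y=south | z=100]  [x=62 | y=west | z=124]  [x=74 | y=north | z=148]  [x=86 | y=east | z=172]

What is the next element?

[x=98 | y=south | z=196]

For the x, +12 each step: 26, 38, 50, 62, 74, 86 → 98.
Y — repeats north → east → south → west: north, east, south, west, north, east → south.
Z: always 2 × the x, so 52, 76, 100, 124, 148, 172 → 196.
So the next element is [x=98 | y=south | z=196].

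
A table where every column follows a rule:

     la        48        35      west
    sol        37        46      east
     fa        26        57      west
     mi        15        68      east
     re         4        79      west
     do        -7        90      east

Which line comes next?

ti  -18  101  west

Note: runs backward through the solfège scale do→ti, so la, sol, fa, mi, re, do → ti.
Second component goes 48, 37, 26, 15, 4, -7 → -18 (−11 each step).
Third component — together with the second component always sums to 83: 35, 46, 57, 68, 79, 90 → 101.
Direction: alternates west ↔ east, so west, east, west, east, west, east → west.
Combining the parts gives ti  -18  101  west.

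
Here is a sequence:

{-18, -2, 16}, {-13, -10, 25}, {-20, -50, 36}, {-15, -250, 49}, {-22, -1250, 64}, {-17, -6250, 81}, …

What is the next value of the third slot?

For the third slot, perfect squares: 4², 5², 6², …: 16, 25, 36, 49, 64, 81 → 100.

100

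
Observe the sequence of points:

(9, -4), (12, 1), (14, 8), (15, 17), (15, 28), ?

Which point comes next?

First entry: differences are 3, 2, 1, … (decreasing by 1 each time); 9, 12, 14, 15, 15 → 14.
Second entry — differences are 5, 7, 9, … (increasing by 2 each time): -4, 1, 8, 17, 28 → 41.
So the next point is (14, 41).

(14, 41)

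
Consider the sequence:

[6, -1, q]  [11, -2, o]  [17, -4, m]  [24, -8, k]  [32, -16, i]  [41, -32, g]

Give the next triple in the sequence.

First entry: differences are 5, 6, 7, … (increasing by 1 each time), so 6, 11, 17, 24, 32, 41 → 51.
Second entry — ×2 each step: -1, -2, -4, -8, -16, -32 → -64.
Letter — letters move back 2 places in the alphabet: q, o, m, k, i, g → e.
Putting it together: [51, -64, e].

[51, -64, e]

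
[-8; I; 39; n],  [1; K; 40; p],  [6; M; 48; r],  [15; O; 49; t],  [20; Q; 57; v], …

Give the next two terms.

[29; S; 58; x], [34; U; 66; z]

First coordinate goes -8, 1, 6, 15, 20 → 29 → 34 (alternating steps +9, +5, +9, +5, …).
First letter goes I, K, M, O, Q → S → U (letters move forward 2 places in the alphabet).
Third coordinate: alternating steps +1, +8, +1, +8, …, so 39, 40, 48, 49, 57 → 58 → 66.
Second letter — letters move forward 2 places in the alphabet: n, p, r, t, v → x → z.
So the next two terms are [29; S; 58; x] and [34; U; 66; z].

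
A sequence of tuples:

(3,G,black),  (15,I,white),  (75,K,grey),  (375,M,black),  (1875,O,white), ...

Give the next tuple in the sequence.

(9375,Q,grey)

First part: 3, 15, 75, 375, 1875 → 9375 (×5 each step).
Letter: letters move forward 2 places in the alphabet, so G, I, K, M, O → Q.
Shade goes black, white, grey, black, white → grey (repeats black → white → grey).
So the next tuple is (9375,Q,grey).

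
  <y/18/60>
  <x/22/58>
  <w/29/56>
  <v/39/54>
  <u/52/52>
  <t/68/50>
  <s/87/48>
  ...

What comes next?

For the letter, letters move back 1 place in the alphabet: y, x, w, v, u, t, s → r.
Second component: differences are 4, 7, 10, … (increasing by 3 each time); 18, 22, 29, 39, 52, 68, 87 → 109.
Third component — −2 each step: 60, 58, 56, 54, 52, 50, 48 → 46.
So the next term is <r/109/46>.

<r/109/46>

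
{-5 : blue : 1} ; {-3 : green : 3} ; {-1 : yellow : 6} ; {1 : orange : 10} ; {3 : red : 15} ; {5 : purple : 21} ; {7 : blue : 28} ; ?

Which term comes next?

First part: +2 each step; -5, -3, -1, 1, 3, 5, 7 → 9.
For the colour, repeats blue → green → yellow → orange → red → purple: blue, green, yellow, orange, red, purple, blue → green.
For the third part, differences are 2, 3, 4, … (increasing by 1 each time): 1, 3, 6, 10, 15, 21, 28 → 36.
Putting it together: {9 : green : 36}.

{9 : green : 36}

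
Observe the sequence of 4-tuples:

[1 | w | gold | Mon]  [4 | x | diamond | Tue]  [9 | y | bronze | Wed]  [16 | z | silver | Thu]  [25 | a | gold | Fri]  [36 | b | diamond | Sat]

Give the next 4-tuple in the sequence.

[49 | c | bronze | Sun]

First entry — perfect squares: 1², 2², 3², …: 1, 4, 9, 16, 25, 36 → 49.
For the letter, letters move forward 1 place in the alphabet, wrapping Z→A: w, x, y, z, a, b → c.
Rank: gold, diamond, bronze, silver, gold, diamond → bronze (repeats gold → diamond → bronze → silver).
Day: runs through the weekdays Mon→Sun; Mon, Tue, Wed, Thu, Fri, Sat → Sun.
So the next 4-tuple is [49 | c | bronze | Sun].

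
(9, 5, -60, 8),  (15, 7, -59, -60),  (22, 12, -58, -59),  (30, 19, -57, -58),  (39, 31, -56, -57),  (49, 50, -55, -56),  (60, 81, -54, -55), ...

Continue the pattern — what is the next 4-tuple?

First component: differences are 6, 7, 8, … (increasing by 1 each time); 9, 15, 22, 30, 39, 49, 60 → 72.
Second component: each term is the sum of the two before it; 5, 7, 12, 19, 31, 50, 81 → 131.
Third component: +1 each step; -60, -59, -58, -57, -56, -55, -54 → -53.
Fourth component: always the previous value of the third component, so 8, -60, -59, -58, -57, -56, -55 → -54.
Combining the parts gives (72, 131, -53, -54).

(72, 131, -53, -54)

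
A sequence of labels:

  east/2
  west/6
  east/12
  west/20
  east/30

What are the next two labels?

west/42 then east/56

For the direction, alternates east ↔ west: east, west, east, west, east → west → east.
Second component: differences are 4, 6, 8, … (increasing by 2 each time), so 2, 6, 12, 20, 30 → 42 → 56.
So the next two labels are west/42 and east/56.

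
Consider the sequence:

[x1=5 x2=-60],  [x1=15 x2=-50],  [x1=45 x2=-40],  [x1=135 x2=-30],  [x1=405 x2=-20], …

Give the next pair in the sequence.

For the x1, ×3 each step: 5, 15, 45, 135, 405 → 1215.
X2: +10 each step, so -60, -50, -40, -30, -20 → -10.
So the next pair is [x1=1215 x2=-10].

[x1=1215 x2=-10]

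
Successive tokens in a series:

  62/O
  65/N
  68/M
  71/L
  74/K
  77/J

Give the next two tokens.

80/I then 83/H

First component: +3 each step, so 62, 65, 68, 71, 74, 77 → 80 → 83.
For the letter, letters move back 1 place in the alphabet: O, N, M, L, K, J → I → H.
Putting the parts together: 80/I and then 83/H.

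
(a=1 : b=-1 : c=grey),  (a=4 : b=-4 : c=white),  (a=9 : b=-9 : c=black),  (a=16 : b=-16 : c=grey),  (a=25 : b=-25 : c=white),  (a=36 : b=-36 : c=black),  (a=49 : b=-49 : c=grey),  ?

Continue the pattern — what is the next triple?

A: perfect squares: 1², 2², 3², …; 1, 4, 9, 16, 25, 36, 49 → 64.
For the b, always the negative of the a: -1, -4, -9, -16, -25, -36, -49 → -64.
C — repeats grey → white → black: grey, white, black, grey, white, black, grey → white.
Putting it together: (a=64 : b=-64 : c=white).

(a=64 : b=-64 : c=white)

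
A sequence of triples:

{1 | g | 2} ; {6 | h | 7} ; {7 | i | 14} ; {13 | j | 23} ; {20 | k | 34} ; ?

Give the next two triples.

First part: each term is the sum of the two before it, so 1, 6, 7, 13, 20 → 33 → 53.
For the letter, letters move forward 1 place in the alphabet: g, h, i, j, k → l → m.
Third part: differences are 5, 7, 9, … (increasing by 2 each time); 2, 7, 14, 23, 34 → 47 → 62.
So the next two triples are {33 | l | 47} and {53 | m | 62}.

{33 | l | 47}, {53 | m | 62}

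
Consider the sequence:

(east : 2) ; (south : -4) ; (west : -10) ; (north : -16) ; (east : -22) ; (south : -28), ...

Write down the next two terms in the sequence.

(west : -34), (north : -40)

For the direction, repeats east → south → west → north: east, south, west, north, east, south → west → north.
Second value: 2, -4, -10, -16, -22, -28 → -34 → -40 (−6 each step).
So the next two terms are (west : -34) and (north : -40).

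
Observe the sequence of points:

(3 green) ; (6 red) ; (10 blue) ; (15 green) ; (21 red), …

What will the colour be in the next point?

blue

First component: 3, 6, 10, 15, 21 → 28 (differences are 3, 4, 5, … (increasing by 1 each time)).
For the colour, repeats green → red → blue: green, red, blue, green, red → blue.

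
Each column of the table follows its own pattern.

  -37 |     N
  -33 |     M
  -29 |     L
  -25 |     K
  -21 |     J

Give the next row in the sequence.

First component — +4 each step: -37, -33, -29, -25, -21 → -17.
Letter: letters move back 1 place in the alphabet; N, M, L, K, J → I.
Putting it together: -17  I.

-17  I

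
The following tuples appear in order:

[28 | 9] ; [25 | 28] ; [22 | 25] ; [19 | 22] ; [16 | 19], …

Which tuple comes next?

[13 | 16]

First part: −3 each step, so 28, 25, 22, 19, 16 → 13.
Second part: 9, 28, 25, 22, 19 → 16 (always the previous value of the first part).
Putting it together: [13 | 16].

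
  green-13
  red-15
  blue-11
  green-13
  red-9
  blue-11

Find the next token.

green-7

Colour: green, red, blue, green, red, blue → green (repeats green → red → blue).
Second component goes 13, 15, 11, 13, 9, 11 → 7 (alternating steps +2, −4, +2, −4, …).
Combining the parts gives green-7.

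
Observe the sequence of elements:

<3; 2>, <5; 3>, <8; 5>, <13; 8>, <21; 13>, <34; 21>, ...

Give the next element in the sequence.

First entry: 3, 5, 8, 13, 21, 34 → 55 (each term is the sum of the two before it).
Second entry goes 2, 3, 5, 8, 13, 21 → 34 (each term is the sum of the two before it).
Putting it together: <55; 34>.

<55; 34>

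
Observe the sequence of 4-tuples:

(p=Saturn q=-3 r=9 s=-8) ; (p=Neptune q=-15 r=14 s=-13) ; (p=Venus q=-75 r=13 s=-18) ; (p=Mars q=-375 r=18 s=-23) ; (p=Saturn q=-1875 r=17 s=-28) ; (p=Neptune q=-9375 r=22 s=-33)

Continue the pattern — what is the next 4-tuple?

(p=Venus q=-46875 r=21 s=-38)

For the p, repeats Saturn → Neptune → Venus → Mars: Saturn, Neptune, Venus, Mars, Saturn, Neptune → Venus.
Q: -3, -15, -75, -375, -1875, -9375 → -46875 (×5 each step).
R: alternating steps +5, −1, +5, −1, …, so 9, 14, 13, 18, 17, 22 → 21.
For the s, −5 each step: -8, -13, -18, -23, -28, -33 → -38.
Putting it together: (p=Venus q=-46875 r=21 s=-38).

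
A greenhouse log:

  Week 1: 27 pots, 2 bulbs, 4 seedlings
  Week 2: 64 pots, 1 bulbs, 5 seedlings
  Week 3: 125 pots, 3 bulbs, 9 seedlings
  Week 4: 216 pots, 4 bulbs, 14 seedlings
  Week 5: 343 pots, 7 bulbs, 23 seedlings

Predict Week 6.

512 pots, 11 bulbs, 37 seedlings

Pots goes 27, 64, 125, 216, 343 → 512 (perfect cubes: 3³, 4³, 5³, …).
Bulbs goes 2, 1, 3, 4, 7 → 11 (each term is the sum of the two before it).
Seedlings goes 4, 5, 9, 14, 23 → 37 (each term is the sum of the two before it).
So the next record is 512 pots, 11 bulbs, 37 seedlings.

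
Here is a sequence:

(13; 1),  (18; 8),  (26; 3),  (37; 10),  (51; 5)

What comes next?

First value: differences are 5, 8, 11, … (increasing by 3 each time), so 13, 18, 26, 37, 51 → 68.
Second value: alternating steps +7, −5, +7, −5, …; 1, 8, 3, 10, 5 → 12.
Putting it together: (68; 12).

(68; 12)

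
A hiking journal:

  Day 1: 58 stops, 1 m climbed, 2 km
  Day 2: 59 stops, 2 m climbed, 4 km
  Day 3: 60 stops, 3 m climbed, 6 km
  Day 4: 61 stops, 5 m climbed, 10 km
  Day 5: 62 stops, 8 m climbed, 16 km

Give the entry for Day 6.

Stops: +1 each step, so 58, 59, 60, 61, 62 → 63.
M climbed: each term is the sum of the two before it, so 1, 2, 3, 5, 8 → 13.
For the km, always 2 × the m climbed: 2, 4, 6, 10, 16 → 26.
So the next record is 63 stops, 13 m climbed, 26 km.

63 stops, 13 m climbed, 26 km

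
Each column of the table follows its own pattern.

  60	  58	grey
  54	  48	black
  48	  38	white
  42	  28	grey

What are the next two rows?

36  18  black; 30  8  white

First component: 60, 54, 48, 42 → 36 → 30 (−6 each step).
Second component: −10 each step; 58, 48, 38, 28 → 18 → 8.
Shade: grey, black, white, grey → black → white (repeats grey → black → white).
Putting the parts together: 36  18  black and then 30  8  white.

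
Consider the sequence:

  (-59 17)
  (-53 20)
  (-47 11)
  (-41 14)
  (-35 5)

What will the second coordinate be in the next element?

For the second coordinate, alternating steps +3, −9, +3, −9, …: 17, 20, 11, 14, 5 → 8.

8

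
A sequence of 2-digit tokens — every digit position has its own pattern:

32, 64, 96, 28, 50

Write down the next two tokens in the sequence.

First digit: 3, 6, 9, 2, 5 → 8 → 1 (+3 each step, mod 10).
Second digit: +2 each step, mod 10; 2, 4, 6, 8, 0 → 2 → 4.
Putting the parts together: 82 and then 14.

82 then 14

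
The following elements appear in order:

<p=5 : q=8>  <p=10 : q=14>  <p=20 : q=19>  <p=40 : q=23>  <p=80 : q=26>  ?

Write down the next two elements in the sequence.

P goes 5, 10, 20, 40, 80 → 160 → 320 (×2 each step).
Q: 8, 14, 19, 23, 26 → 28 → 29 (differences are 6, 5, 4, … (decreasing by 1 each time)).
So the next two elements are <p=160 : q=28> and <p=320 : q=29>.

<p=160 : q=28>, <p=320 : q=29>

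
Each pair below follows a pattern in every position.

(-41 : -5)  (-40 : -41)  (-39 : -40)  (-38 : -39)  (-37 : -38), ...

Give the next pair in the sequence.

(-36 : -37)

First coordinate: +1 each step, so -41, -40, -39, -38, -37 → -36.
Second coordinate — always the previous value of the first coordinate: -5, -41, -40, -39, -38 → -37.
Putting it together: (-36 : -37).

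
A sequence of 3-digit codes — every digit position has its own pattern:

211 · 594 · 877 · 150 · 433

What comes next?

716

For the first digit, +3 each step, mod 10: 2, 5, 8, 1, 4 → 7.
Second digit: −2 each step, mod 10; 1, 9, 7, 5, 3 → 1.
Third digit — +3 each step, mod 10: 1, 4, 7, 0, 3 → 6.
Putting it together: 716.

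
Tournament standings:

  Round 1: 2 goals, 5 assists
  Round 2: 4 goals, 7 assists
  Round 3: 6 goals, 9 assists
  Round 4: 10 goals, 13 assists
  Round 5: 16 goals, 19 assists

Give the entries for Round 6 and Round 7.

26 goals, 29 assists; 42 goals, 45 assists

Goals: each term is the sum of the two before it, so 2, 4, 6, 10, 16 → 26 → 42.
For the assists, always 3 more than the goals: 5, 7, 9, 13, 19 → 29 → 45.
So the next two rows are 26 goals, 29 assists and 42 goals, 45 assists.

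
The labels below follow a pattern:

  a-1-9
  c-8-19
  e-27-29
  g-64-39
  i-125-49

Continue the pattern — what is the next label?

k-216-59

Letter goes a, c, e, g, i → k (letters move forward 2 places in the alphabet).
Second component goes 1, 8, 27, 64, 125 → 216 (perfect cubes: 1³, 2³, 3³, …).
For the third component, +10 each step: 9, 19, 29, 39, 49 → 59.
Putting it together: k-216-59.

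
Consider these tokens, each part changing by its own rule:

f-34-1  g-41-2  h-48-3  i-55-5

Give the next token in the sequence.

j-62-8

For the letter, letters move forward 1 place in the alphabet: f, g, h, i → j.
Second component — +7 each step: 34, 41, 48, 55 → 62.
Third component: 1, 2, 3, 5 → 8 (each term is the sum of the two before it).
So the next token is j-62-8.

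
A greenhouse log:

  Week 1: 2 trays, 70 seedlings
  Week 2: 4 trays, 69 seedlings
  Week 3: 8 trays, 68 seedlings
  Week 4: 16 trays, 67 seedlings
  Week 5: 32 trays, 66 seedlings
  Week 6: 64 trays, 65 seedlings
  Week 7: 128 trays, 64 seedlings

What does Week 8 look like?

256 trays, 63 seedlings

Trays: ×2 each step, so 2, 4, 8, 16, 32, 64, 128 → 256.
Seedlings: −1 each step; 70, 69, 68, 67, 66, 65, 64 → 63.
Putting it together: 256 trays, 63 seedlings.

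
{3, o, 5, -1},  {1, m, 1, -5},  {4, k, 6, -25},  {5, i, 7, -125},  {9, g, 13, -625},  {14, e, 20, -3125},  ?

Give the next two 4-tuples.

First coordinate: each term is the sum of the two before it, so 3, 1, 4, 5, 9, 14 → 23 → 37.
For the letter, letters move back 2 places in the alphabet: o, m, k, i, g, e → c → a.
Third coordinate: 5, 1, 6, 7, 13, 20 → 33 → 53 (each term is the sum of the two before it).
For the fourth coordinate, ×5 each step: -1, -5, -25, -125, -625, -3125 → -15625 → -78125.
So the next two 4-tuples are {23, c, 33, -15625} and {37, a, 53, -78125}.

{23, c, 33, -15625}, {37, a, 53, -78125}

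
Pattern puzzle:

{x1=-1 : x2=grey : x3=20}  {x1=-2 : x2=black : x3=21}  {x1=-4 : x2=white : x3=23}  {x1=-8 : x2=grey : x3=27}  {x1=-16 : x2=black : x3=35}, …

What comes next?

X1: ×2 each step, so -1, -2, -4, -8, -16 → -32.
X2: repeats grey → black → white, so grey, black, white, grey, black → white.
X3: 20, 21, 23, 27, 35 → 51 (together with the x1 always sums to 19).
Putting it together: {x1=-32 : x2=white : x3=51}.

{x1=-32 : x2=white : x3=51}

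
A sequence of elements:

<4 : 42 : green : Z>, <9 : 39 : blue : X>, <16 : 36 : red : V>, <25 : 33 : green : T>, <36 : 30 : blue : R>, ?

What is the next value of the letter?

P

First entry goes 4, 9, 16, 25, 36 → 49 (perfect squares: 2², 3², 4², …).
Second entry: −3 each step; 42, 39, 36, 33, 30 → 27.
Colour: repeats green → blue → red, so green, blue, red, green, blue → red.
Letter goes Z, X, V, T, R → P (letters move back 2 places in the alphabet).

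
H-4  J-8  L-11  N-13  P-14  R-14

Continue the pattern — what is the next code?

Letter: letters move forward 2 places in the alphabet, so H, J, L, N, P, R → T.
Second component: 4, 8, 11, 13, 14, 14 → 13 (differences are 4, 3, 2, … (decreasing by 1 each time)).
So the next code is T-13.

T-13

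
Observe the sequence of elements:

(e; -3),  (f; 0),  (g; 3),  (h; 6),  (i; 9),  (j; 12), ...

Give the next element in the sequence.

(k; 15)

For the letter, letters move forward 1 place in the alphabet: e, f, g, h, i, j → k.
Second slot goes -3, 0, 3, 6, 9, 12 → 15 (+3 each step).
Putting it together: (k; 15).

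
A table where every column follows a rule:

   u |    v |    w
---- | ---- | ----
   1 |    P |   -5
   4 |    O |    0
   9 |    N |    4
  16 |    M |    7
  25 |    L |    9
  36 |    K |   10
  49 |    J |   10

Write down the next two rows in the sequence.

64  I  9; 81  H  7

Column u — perfect squares: 1², 2², 3², …: 1, 4, 9, 16, 25, 36, 49 → 64 → 81.
Column v: letters move back 1 place in the alphabet; P, O, N, M, L, K, J → I → H.
Column w: differences are 5, 4, 3, … (decreasing by 1 each time); -5, 0, 4, 7, 9, 10, 10 → 9 → 7.
Putting the parts together: 64  I  9 and then 81  H  7.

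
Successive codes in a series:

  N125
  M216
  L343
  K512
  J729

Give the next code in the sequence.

Letter — letters move back 1 place in the alphabet: N, M, L, K, J → I.
For the second component, perfect cubes: 5³, 6³, 7³, …: 125, 216, 343, 512, 729 → 1000.
Combining the parts gives I1000.

I1000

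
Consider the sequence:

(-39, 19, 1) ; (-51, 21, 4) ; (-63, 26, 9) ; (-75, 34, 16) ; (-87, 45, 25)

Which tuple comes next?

(-99, 59, 36)

For the first slot, −12 each step: -39, -51, -63, -75, -87 → -99.
Second slot: differences are 2, 5, 8, … (increasing by 3 each time), so 19, 21, 26, 34, 45 → 59.
Third slot: perfect squares: 1², 2², 3², …, so 1, 4, 9, 16, 25 → 36.
Putting it together: (-99, 59, 36).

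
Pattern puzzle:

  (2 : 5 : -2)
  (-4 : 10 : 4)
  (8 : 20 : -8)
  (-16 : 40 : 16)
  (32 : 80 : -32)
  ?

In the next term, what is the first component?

-64

First component: ×(-2) each step; 2, -4, 8, -16, 32 → -64.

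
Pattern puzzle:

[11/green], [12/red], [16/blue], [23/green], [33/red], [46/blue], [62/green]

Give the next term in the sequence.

[81/red]

First component: differences are 1, 4, 7, … (increasing by 3 each time), so 11, 12, 16, 23, 33, 46, 62 → 81.
Colour: repeats green → red → blue, so green, red, blue, green, red, blue, green → red.
So the next term is [81/red].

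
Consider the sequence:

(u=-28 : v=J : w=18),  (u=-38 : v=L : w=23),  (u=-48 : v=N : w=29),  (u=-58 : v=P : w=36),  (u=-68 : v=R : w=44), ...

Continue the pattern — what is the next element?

U goes -28, -38, -48, -58, -68 → -78 (−10 each step).
V goes J, L, N, P, R → T (letters move forward 2 places in the alphabet).
W: 18, 23, 29, 36, 44 → 53 (differences are 5, 6, 7, … (increasing by 1 each time)).
Combining the parts gives (u=-78 : v=T : w=53).

(u=-78 : v=T : w=53)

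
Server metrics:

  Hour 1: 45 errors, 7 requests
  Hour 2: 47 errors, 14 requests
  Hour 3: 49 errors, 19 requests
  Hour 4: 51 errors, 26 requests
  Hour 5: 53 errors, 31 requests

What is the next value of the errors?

For the errors, +2 each step: 45, 47, 49, 51, 53 → 55.

55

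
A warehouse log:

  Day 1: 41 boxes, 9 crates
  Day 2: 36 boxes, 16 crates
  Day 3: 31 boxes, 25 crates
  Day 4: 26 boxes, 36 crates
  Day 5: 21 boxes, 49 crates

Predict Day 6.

16 boxes, 64 crates

Boxes: −5 each step, so 41, 36, 31, 26, 21 → 16.
Crates: perfect squares: 3², 4², 5², …; 9, 16, 25, 36, 49 → 64.
Putting it together: 16 boxes, 64 crates.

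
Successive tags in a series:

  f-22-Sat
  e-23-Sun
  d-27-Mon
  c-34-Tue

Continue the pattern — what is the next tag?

Letter: f, e, d, c → b (letters move back 1 place in the alphabet).
Second component goes 22, 23, 27, 34 → 44 (differences are 1, 4, 7, … (increasing by 3 each time)).
Day: runs through the weekdays Mon→Sun; Sat, Sun, Mon, Tue → Wed.
Combining the parts gives b-44-Wed.

b-44-Wed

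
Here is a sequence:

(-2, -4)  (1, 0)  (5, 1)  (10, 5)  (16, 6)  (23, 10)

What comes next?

(31, 11)

First coordinate — differences are 3, 4, 5, … (increasing by 1 each time): -2, 1, 5, 10, 16, 23 → 31.
Second coordinate: alternating steps +4, +1, +4, +1, …; -4, 0, 1, 5, 6, 10 → 11.
Putting it together: (31, 11).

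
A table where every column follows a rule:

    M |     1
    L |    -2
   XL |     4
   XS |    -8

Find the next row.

Size — runs through clothing sizes XS→XL: M, L, XL, XS → S.
Second component — ×(-2) each step: 1, -2, 4, -8 → 16.
Combining the parts gives S  16.

S  16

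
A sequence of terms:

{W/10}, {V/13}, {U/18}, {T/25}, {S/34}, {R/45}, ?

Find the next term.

{Q/58}

For the letter, letters move back 1 place in the alphabet: W, V, U, T, S, R → Q.
Second part: 10, 13, 18, 25, 34, 45 → 58 (differences are 3, 5, 7, … (increasing by 2 each time)).
Combining the parts gives {Q/58}.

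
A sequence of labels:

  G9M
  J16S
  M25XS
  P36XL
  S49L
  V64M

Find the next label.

Letter: letters move forward 3 places in the alphabet; G, J, M, P, S, V → Y.
Second component — perfect squares: 3², 4², 5², …: 9, 16, 25, 36, 49, 64 → 81.
For the size, repeats M → S → XS → XL → L: M, S, XS, XL, L, M → S.
Combining the parts gives Y81S.

Y81S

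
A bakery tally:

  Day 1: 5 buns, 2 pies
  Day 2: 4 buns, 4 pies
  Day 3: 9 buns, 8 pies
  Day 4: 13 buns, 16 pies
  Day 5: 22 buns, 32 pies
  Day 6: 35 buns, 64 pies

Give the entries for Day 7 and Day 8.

57 buns, 128 pies; 92 buns, 256 pies

Buns: 5, 4, 9, 13, 22, 35 → 57 → 92 (each term is the sum of the two before it).
For the pies, ×2 each step: 2, 4, 8, 16, 32, 64 → 128 → 256.
Putting the parts together: 57 buns, 128 pies and then 92 buns, 256 pies.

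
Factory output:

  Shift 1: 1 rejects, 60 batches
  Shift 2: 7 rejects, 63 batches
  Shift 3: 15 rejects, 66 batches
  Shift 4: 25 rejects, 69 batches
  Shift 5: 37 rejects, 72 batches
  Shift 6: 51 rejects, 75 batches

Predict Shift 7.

Rejects goes 1, 7, 15, 25, 37, 51 → 67 (differences are 6, 8, 10, … (increasing by 2 each time)).
Batches: +3 each step, so 60, 63, 66, 69, 72, 75 → 78.
So the next record is 67 rejects, 78 batches.

67 rejects, 78 batches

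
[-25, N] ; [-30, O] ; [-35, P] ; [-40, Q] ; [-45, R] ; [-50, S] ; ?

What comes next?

[-55, T]

First slot: −5 each step, so -25, -30, -35, -40, -45, -50 → -55.
Letter: letters move forward 1 place in the alphabet, so N, O, P, Q, R, S → T.
Putting it together: [-55, T].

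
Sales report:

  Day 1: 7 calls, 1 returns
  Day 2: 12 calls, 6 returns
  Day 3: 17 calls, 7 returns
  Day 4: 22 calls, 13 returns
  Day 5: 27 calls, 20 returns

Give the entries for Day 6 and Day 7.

Calls — +5 each step: 7, 12, 17, 22, 27 → 32 → 37.
Returns: 1, 6, 7, 13, 20 → 33 → 53 (each term is the sum of the two before it).
So the next two lines are 32 calls, 33 returns and 37 calls, 53 returns.

32 calls, 33 returns; 37 calls, 53 returns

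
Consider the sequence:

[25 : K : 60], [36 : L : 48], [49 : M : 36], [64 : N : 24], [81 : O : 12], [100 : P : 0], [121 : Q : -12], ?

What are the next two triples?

[144 : R : -24], [169 : S : -36]

First component: perfect squares: 5², 6², 7², …; 25, 36, 49, 64, 81, 100, 121 → 144 → 169.
Letter — letters move forward 1 place in the alphabet: K, L, M, N, O, P, Q → R → S.
Third component goes 60, 48, 36, 24, 12, 0, -12 → -24 → -36 (−12 each step).
So the next two triples are [144 : R : -24] and [169 : S : -36].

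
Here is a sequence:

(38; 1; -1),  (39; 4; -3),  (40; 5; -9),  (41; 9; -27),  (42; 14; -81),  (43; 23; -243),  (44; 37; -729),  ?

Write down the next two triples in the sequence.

(45; 60; -2187), (46; 97; -6561)

First entry: +1 each step; 38, 39, 40, 41, 42, 43, 44 → 45 → 46.
Second entry: 1, 4, 5, 9, 14, 23, 37 → 60 → 97 (each term is the sum of the two before it).
Third entry goes -1, -3, -9, -27, -81, -243, -729 → -2187 → -6561 (×3 each step).
Putting the parts together: (45; 60; -2187) and then (46; 97; -6561).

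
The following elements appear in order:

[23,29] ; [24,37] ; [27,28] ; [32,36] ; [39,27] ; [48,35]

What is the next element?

[59,26]

First slot: differences are 1, 3, 5, … (increasing by 2 each time), so 23, 24, 27, 32, 39, 48 → 59.
Second slot: alternating steps +8, −9, +8, −9, …; 29, 37, 28, 36, 27, 35 → 26.
Putting it together: [59,26].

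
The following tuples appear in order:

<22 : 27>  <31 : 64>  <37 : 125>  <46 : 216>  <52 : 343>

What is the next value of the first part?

61

First part: alternating steps +9, +6, +9, +6, …, so 22, 31, 37, 46, 52 → 61.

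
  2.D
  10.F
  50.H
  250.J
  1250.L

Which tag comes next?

6250.N

First component goes 2, 10, 50, 250, 1250 → 6250 (×5 each step).
Letter goes D, F, H, J, L → N (letters move forward 2 places in the alphabet).
Putting it together: 6250.N.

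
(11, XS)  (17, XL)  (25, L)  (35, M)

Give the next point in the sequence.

(47, S)

First coordinate: differences are 6, 8, 10, … (increasing by 2 each time), so 11, 17, 25, 35 → 47.
Size goes XS, XL, L, M → S (runs backward through clothing sizes XS→XL).
Combining the parts gives (47, S).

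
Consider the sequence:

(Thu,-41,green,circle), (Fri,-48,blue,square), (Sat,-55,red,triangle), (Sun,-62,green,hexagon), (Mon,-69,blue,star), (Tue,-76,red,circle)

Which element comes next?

Day: runs through the weekdays Mon→Sun; Thu, Fri, Sat, Sun, Mon, Tue → Wed.
For the second value, −7 each step: -41, -48, -55, -62, -69, -76 → -83.
Colour goes green, blue, red, green, blue, red → green (repeats green → blue → red).
Shape — repeats circle → square → triangle → hexagon → star: circle, square, triangle, hexagon, star, circle → square.
So the next element is (Wed,-83,green,square).

(Wed,-83,green,square)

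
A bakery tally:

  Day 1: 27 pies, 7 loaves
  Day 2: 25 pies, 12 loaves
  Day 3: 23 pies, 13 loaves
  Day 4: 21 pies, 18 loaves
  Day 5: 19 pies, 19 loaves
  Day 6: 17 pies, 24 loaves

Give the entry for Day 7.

15 pies, 25 loaves

Pies: −2 each step; 27, 25, 23, 21, 19, 17 → 15.
For the loaves, alternating steps +5, +1, +5, +1, …: 7, 12, 13, 18, 19, 24 → 25.
So the next line is 15 pies, 25 loaves.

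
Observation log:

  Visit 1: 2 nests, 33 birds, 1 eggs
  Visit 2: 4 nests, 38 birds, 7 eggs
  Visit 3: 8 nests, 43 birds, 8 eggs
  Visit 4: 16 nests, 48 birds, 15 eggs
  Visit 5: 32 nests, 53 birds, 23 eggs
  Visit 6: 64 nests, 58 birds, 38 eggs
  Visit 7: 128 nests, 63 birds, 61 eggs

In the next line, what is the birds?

68

Birds: +5 each step, so 33, 38, 43, 48, 53, 58, 63 → 68.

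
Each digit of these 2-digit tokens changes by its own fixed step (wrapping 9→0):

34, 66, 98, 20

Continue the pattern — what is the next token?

First digit: 3, 6, 9, 2 → 5 (+3 each step, mod 10).
For the second digit, +2 each step, mod 10: 4, 6, 8, 0 → 2.
So the next token is 52.

52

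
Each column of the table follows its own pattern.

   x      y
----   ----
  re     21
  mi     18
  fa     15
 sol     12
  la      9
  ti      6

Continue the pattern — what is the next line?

Column x: runs through the solfège scale do→ti; re, mi, fa, sol, la, ti → do.
For the column y, −3 each step: 21, 18, 15, 12, 9, 6 → 3.
Putting it together: do  3.

do  3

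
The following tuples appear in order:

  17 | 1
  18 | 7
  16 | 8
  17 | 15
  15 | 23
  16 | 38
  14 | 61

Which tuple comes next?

15 | 99

First slot goes 17, 18, 16, 17, 15, 16, 14 → 15 (alternating steps +1, −2, +1, −2, …).
Second slot: each term is the sum of the two before it; 1, 7, 8, 15, 23, 38, 61 → 99.
Combining the parts gives 15 | 99.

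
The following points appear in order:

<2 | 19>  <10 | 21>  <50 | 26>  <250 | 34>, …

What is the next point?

<1250 | 45>

First coordinate — ×5 each step: 2, 10, 50, 250 → 1250.
For the second coordinate, differences are 2, 5, 8, … (increasing by 3 each time): 19, 21, 26, 34 → 45.
Combining the parts gives <1250 | 45>.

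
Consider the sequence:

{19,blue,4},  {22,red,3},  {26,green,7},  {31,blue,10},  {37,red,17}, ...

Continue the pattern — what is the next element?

{44,green,27}

First value: differences are 3, 4, 5, … (increasing by 1 each time); 19, 22, 26, 31, 37 → 44.
Colour: blue, red, green, blue, red → green (repeats blue → red → green).
Third value — each term is the sum of the two before it: 4, 3, 7, 10, 17 → 27.
Combining the parts gives {44,green,27}.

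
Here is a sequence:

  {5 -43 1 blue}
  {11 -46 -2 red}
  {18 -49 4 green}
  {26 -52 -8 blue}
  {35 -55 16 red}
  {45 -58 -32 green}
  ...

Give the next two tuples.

First value: differences are 6, 7, 8, … (increasing by 1 each time), so 5, 11, 18, 26, 35, 45 → 56 → 68.
Second value: −3 each step, so -43, -46, -49, -52, -55, -58 → -61 → -64.
For the third value, ×(-2) each step: 1, -2, 4, -8, 16, -32 → 64 → -128.
Colour — repeats blue → red → green: blue, red, green, blue, red, green → blue → red.
So the next two tuples are {56 -61 64 blue} and {68 -64 -128 red}.

{56 -61 64 blue}, {68 -64 -128 red}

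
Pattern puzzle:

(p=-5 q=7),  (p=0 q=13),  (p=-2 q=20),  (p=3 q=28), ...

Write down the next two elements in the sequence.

P — alternating steps +5, −2, +5, −2, …: -5, 0, -2, 3 → 1 → 6.
Q: differences are 6, 7, 8, … (increasing by 1 each time); 7, 13, 20, 28 → 37 → 47.
So the next two elements are (p=1 q=37) and (p=6 q=47).

(p=1 q=37), (p=6 q=47)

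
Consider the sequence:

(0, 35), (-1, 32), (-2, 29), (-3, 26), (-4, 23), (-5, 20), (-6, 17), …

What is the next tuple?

First slot goes 0, -1, -2, -3, -4, -5, -6 → -7 (−1 each step).
Second slot: −3 each step; 35, 32, 29, 26, 23, 20, 17 → 14.
So the next tuple is (-7, 14).

(-7, 14)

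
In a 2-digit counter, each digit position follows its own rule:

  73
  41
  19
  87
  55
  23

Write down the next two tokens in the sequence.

For the first digit, −3 each step, mod 10: 7, 4, 1, 8, 5, 2 → 9 → 6.
Second digit — −2 each step, mod 10: 3, 1, 9, 7, 5, 3 → 1 → 9.
So the next two tokens are 91 and 69.

91, 69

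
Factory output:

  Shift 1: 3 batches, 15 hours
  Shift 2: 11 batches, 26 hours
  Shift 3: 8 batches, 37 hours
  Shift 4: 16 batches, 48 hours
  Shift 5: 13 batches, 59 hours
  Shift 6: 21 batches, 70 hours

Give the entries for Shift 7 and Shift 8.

Batches: alternating steps +8, −3, +8, −3, …; 3, 11, 8, 16, 13, 21 → 18 → 26.
Hours: 15, 26, 37, 48, 59, 70 → 81 → 92 (+11 each step).
Putting the parts together: 18 batches, 81 hours and then 26 batches, 92 hours.

18 batches, 81 hours; 26 batches, 92 hours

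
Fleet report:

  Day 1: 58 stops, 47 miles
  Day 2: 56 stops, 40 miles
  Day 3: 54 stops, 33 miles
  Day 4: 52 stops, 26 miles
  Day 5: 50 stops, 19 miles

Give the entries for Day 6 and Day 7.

48 stops, 12 miles; 46 stops, 5 miles

Stops goes 58, 56, 54, 52, 50 → 48 → 46 (−2 each step).
Miles: −7 each step; 47, 40, 33, 26, 19 → 12 → 5.
Putting the parts together: 48 stops, 12 miles and then 46 stops, 5 miles.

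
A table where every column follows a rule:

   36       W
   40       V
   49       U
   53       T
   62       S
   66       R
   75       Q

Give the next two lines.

79  P; 88  O

For the first component, alternating steps +4, +9, +4, +9, …: 36, 40, 49, 53, 62, 66, 75 → 79 → 88.
Letter — letters move back 1 place in the alphabet: W, V, U, T, S, R, Q → P → O.
So the next two lines are 79  P and 88  O.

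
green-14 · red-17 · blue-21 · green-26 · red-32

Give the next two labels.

blue-39 then green-47

Colour: repeats green → red → blue; green, red, blue, green, red → blue → green.
Second component: differences are 3, 4, 5, … (increasing by 1 each time), so 14, 17, 21, 26, 32 → 39 → 47.
Putting the parts together: blue-39 and then green-47.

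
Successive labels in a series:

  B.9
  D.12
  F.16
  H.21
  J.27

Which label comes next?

Letter: letters move forward 2 places in the alphabet, so B, D, F, H, J → L.
Second component: differences are 3, 4, 5, … (increasing by 1 each time), so 9, 12, 16, 21, 27 → 34.
Putting it together: L.34.

L.34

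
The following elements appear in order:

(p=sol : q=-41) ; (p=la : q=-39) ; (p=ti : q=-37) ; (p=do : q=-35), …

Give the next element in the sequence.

P goes sol, la, ti, do → re (runs through the solfège scale do→ti).
Q: +2 each step, so -41, -39, -37, -35 → -33.
Combining the parts gives (p=re : q=-33).

(p=re : q=-33)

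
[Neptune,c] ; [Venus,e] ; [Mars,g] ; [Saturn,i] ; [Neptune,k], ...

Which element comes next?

[Venus,m]

For the planet, repeats Neptune → Venus → Mars → Saturn: Neptune, Venus, Mars, Saturn, Neptune → Venus.
For the letter, letters move forward 2 places in the alphabet: c, e, g, i, k → m.
So the next element is [Venus,m].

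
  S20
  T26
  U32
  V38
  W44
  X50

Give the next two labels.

Y56, Z62

Letter goes S, T, U, V, W, X → Y → Z (letters move forward 1 place in the alphabet).
Second component: +6 each step; 20, 26, 32, 38, 44, 50 → 56 → 62.
So the next two labels are Y56 and Z62.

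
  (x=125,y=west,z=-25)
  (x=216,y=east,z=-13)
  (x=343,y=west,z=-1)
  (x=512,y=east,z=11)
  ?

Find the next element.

X: perfect cubes: 5³, 6³, 7³, …, so 125, 216, 343, 512 → 729.
For the y, alternates west ↔ east: west, east, west, east → west.
Z: +12 each step; -25, -13, -1, 11 → 23.
Combining the parts gives (x=729,y=west,z=23).

(x=729,y=west,z=23)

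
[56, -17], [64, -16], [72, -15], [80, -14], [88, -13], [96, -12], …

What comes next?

First coordinate: +8 each step, so 56, 64, 72, 80, 88, 96 → 104.
Second coordinate: +1 each step, so -17, -16, -15, -14, -13, -12 → -11.
Combining the parts gives [104, -11].

[104, -11]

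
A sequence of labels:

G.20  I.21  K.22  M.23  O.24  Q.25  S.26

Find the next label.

Letter: letters move forward 2 places in the alphabet; G, I, K, M, O, Q, S → U.
Second component: +1 each step, so 20, 21, 22, 23, 24, 25, 26 → 27.
Combining the parts gives U.27.

U.27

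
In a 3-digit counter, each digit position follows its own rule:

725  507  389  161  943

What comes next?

First digit: 7, 5, 3, 1, 9 → 7 (−2 each step, mod 10).
Second digit — −2 each step, mod 10: 2, 0, 8, 6, 4 → 2.
Third digit goes 5, 7, 9, 1, 3 → 5 (+2 each step, mod 10).
So the next token is 725.

725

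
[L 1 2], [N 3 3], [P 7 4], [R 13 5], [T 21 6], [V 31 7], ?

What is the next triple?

Letter: letters move forward 2 places in the alphabet; L, N, P, R, T, V → X.
Second part: 1, 3, 7, 13, 21, 31 → 43 (differences are 2, 4, 6, … (increasing by 2 each time)).
Third part: +1 each step; 2, 3, 4, 5, 6, 7 → 8.
Combining the parts gives [X 43 8].

[X 43 8]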